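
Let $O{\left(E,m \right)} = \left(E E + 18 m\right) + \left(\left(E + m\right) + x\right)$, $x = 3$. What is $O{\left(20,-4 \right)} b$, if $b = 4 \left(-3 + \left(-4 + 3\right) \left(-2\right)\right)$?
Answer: $-1388$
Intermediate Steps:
$O{\left(E,m \right)} = 3 + E + E^{2} + 19 m$ ($O{\left(E,m \right)} = \left(E E + 18 m\right) + \left(\left(E + m\right) + 3\right) = \left(E^{2} + 18 m\right) + \left(3 + E + m\right) = 3 + E + E^{2} + 19 m$)
$b = -4$ ($b = 4 \left(-3 - -2\right) = 4 \left(-3 + 2\right) = 4 \left(-1\right) = -4$)
$O{\left(20,-4 \right)} b = \left(3 + 20 + 20^{2} + 19 \left(-4\right)\right) \left(-4\right) = \left(3 + 20 + 400 - 76\right) \left(-4\right) = 347 \left(-4\right) = -1388$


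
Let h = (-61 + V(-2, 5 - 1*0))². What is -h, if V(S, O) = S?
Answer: -3969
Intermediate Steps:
h = 3969 (h = (-61 - 2)² = (-63)² = 3969)
-h = -1*3969 = -3969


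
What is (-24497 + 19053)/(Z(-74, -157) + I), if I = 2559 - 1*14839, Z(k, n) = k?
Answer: 2722/6177 ≈ 0.44067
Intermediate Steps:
I = -12280 (I = 2559 - 14839 = -12280)
(-24497 + 19053)/(Z(-74, -157) + I) = (-24497 + 19053)/(-74 - 12280) = -5444/(-12354) = -5444*(-1/12354) = 2722/6177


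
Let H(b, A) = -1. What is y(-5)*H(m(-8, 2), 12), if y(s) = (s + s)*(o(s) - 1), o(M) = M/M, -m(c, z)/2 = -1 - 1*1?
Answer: 0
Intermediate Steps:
m(c, z) = 4 (m(c, z) = -2*(-1 - 1*1) = -2*(-1 - 1) = -2*(-2) = 4)
o(M) = 1
y(s) = 0 (y(s) = (s + s)*(1 - 1) = (2*s)*0 = 0)
y(-5)*H(m(-8, 2), 12) = 0*(-1) = 0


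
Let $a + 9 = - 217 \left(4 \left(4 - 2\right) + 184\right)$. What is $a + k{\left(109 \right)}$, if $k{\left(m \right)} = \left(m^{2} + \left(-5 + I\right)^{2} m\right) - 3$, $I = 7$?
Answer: $-29359$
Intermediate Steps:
$k{\left(m \right)} = -3 + m^{2} + 4 m$ ($k{\left(m \right)} = \left(m^{2} + \left(-5 + 7\right)^{2} m\right) - 3 = \left(m^{2} + 2^{2} m\right) - 3 = \left(m^{2} + 4 m\right) - 3 = -3 + m^{2} + 4 m$)
$a = -41673$ ($a = -9 - 217 \left(4 \left(4 - 2\right) + 184\right) = -9 - 217 \left(4 \cdot 2 + 184\right) = -9 - 217 \left(8 + 184\right) = -9 - 41664 = -41673$)
$a + k{\left(109 \right)} = -41673 + \left(-3 + 109^{2} + 4 \cdot 109\right) = -41673 + \left(-3 + 11881 + 436\right) = -41673 + 12314 = -29359$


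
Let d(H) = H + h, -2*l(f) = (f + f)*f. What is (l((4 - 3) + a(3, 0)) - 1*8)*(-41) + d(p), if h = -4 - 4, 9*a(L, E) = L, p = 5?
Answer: 3581/9 ≈ 397.89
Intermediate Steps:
a(L, E) = L/9
l(f) = -f**2 (l(f) = -(f + f)*f/2 = -2*f*f/2 = -f**2)
h = -8
d(H) = -8 + H (d(H) = H - 8 = -8 + H)
(l((4 - 3) + a(3, 0)) - 1*8)*(-41) + d(p) = (-((4 - 3) + (1/9)*3)**2 - 1*8)*(-41) + (-8 + 5) = (-(1 + 1/3)**2 - 8)*(-41) - 3 = (-(4/3)**2 - 8)*(-41) - 3 = (-1*16/9 - 8)*(-41) - 3 = (-16/9 - 8)*(-41) - 3 = -88/9*(-41) - 3 = 3608/9 - 3 = 3581/9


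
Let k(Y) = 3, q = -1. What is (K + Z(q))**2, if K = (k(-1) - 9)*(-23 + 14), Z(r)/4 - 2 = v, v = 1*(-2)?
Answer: 2916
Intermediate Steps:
v = -2
Z(r) = 0 (Z(r) = 8 + 4*(-2) = 8 - 8 = 0)
K = 54 (K = (3 - 9)*(-23 + 14) = -6*(-9) = 54)
(K + Z(q))**2 = (54 + 0)**2 = 54**2 = 2916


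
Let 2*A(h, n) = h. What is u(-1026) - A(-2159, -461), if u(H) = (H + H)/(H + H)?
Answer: 2161/2 ≈ 1080.5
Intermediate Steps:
A(h, n) = h/2
u(H) = 1 (u(H) = (2*H)/((2*H)) = (2*H)*(1/(2*H)) = 1)
u(-1026) - A(-2159, -461) = 1 - (-2159)/2 = 1 - 1*(-2159/2) = 1 + 2159/2 = 2161/2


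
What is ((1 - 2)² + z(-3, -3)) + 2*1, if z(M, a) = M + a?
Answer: -3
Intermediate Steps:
((1 - 2)² + z(-3, -3)) + 2*1 = ((1 - 2)² + (-3 - 3)) + 2*1 = ((-1)² - 6) + 2 = (1 - 6) + 2 = -5 + 2 = -3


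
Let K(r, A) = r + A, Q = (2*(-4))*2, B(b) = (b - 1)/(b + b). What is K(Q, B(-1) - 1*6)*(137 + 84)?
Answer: -4641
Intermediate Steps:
B(b) = (-1 + b)/(2*b) (B(b) = (-1 + b)/((2*b)) = (-1 + b)*(1/(2*b)) = (-1 + b)/(2*b))
Q = -16 (Q = -8*2 = -16)
K(r, A) = A + r
K(Q, B(-1) - 1*6)*(137 + 84) = (((½)*(-1 - 1)/(-1) - 1*6) - 16)*(137 + 84) = (((½)*(-1)*(-2) - 6) - 16)*221 = ((1 - 6) - 16)*221 = (-5 - 16)*221 = -21*221 = -4641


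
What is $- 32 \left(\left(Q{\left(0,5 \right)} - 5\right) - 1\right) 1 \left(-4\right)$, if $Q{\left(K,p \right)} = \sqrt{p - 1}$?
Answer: $-512$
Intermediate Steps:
$Q{\left(K,p \right)} = \sqrt{-1 + p}$
$- 32 \left(\left(Q{\left(0,5 \right)} - 5\right) - 1\right) 1 \left(-4\right) = - 32 \left(\left(\sqrt{-1 + 5} - 5\right) - 1\right) 1 \left(-4\right) = - 32 \left(\left(\sqrt{4} - 5\right) - 1\right) \left(-4\right) = - 32 \left(\left(2 - 5\right) - 1\right) \left(-4\right) = - 32 \left(-3 - 1\right) \left(-4\right) = - 32 \left(\left(-4\right) \left(-4\right)\right) = \left(-32\right) 16 = -512$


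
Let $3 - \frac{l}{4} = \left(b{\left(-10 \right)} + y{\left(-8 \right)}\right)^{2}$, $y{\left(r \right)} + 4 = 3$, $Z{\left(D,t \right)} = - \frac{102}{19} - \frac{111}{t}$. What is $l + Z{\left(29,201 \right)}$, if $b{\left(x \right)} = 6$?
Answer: $- \frac{119561}{1273} \approx -93.921$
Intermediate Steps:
$Z{\left(D,t \right)} = - \frac{102}{19} - \frac{111}{t}$ ($Z{\left(D,t \right)} = \left(-102\right) \frac{1}{19} - \frac{111}{t} = - \frac{102}{19} - \frac{111}{t}$)
$y{\left(r \right)} = -1$ ($y{\left(r \right)} = -4 + 3 = -1$)
$l = -88$ ($l = 12 - 4 \left(6 - 1\right)^{2} = 12 - 4 \cdot 5^{2} = 12 - 100 = -88$)
$l + Z{\left(29,201 \right)} = -88 - \left(\frac{102}{19} + \frac{111}{201}\right) = -88 - \frac{7537}{1273} = - \frac{119561}{1273}$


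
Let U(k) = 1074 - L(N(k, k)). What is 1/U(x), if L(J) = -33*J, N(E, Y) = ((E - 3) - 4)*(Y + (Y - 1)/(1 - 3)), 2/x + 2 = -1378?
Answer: 317400/304273451 ≈ 0.0010431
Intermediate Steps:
x = -1/690 (x = 2/(-2 - 1378) = 2/(-1380) = 2*(-1/1380) = -1/690 ≈ -0.0014493)
N(E, Y) = (1/2 + Y/2)*(-7 + E) (N(E, Y) = ((-3 + E) - 4)*(Y + (-1 + Y)/(-2)) = (-7 + E)*(Y + (-1 + Y)*(-1/2)) = (-7 + E)*(Y + (1/2 - Y/2)) = (-7 + E)*(1/2 + Y/2) = (1/2 + Y/2)*(-7 + E))
U(k) = 1917/2 - 99*k + 33*k**2/2 (U(k) = 1074 - (-33)*(-7/2 + k/2 - 7*k/2 + k*k/2) = 1074 - (-33)*(-7/2 + k/2 - 7*k/2 + k**2/2) = 1074 - (-33)*(-7/2 + k**2/2 - 3*k) = 1074 - (231/2 + 99*k - 33*k**2/2) = 1074 + (-231/2 - 99*k + 33*k**2/2) = 1917/2 - 99*k + 33*k**2/2)
1/U(x) = 1/(1917/2 - 99*(-1/690) + 33*(-1/690)**2/2) = 1/(1917/2 + 33/230 + (33/2)*(1/476100)) = 1/(1917/2 + 33/230 + 11/317400) = 1/(304273451/317400) = 317400/304273451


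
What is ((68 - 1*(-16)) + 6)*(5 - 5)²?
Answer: 0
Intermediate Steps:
((68 - 1*(-16)) + 6)*(5 - 5)² = ((68 + 16) + 6)*0² = (84 + 6)*0 = 90*0 = 0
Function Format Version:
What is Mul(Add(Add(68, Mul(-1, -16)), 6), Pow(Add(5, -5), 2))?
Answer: 0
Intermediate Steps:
Mul(Add(Add(68, Mul(-1, -16)), 6), Pow(Add(5, -5), 2)) = Mul(Add(Add(68, 16), 6), Pow(0, 2)) = Mul(Add(84, 6), 0) = Mul(90, 0) = 0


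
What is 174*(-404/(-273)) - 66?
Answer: 17426/91 ≈ 191.49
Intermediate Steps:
174*(-404/(-273)) - 66 = 174*(-404*(-1/273)) - 66 = 174*(404/273) - 66 = 23432/91 - 66 = 17426/91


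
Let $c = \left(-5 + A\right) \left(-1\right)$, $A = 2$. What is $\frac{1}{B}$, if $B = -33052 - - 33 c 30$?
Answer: $- \frac{1}{30082} \approx -3.3242 \cdot 10^{-5}$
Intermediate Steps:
$c = 3$ ($c = \left(-5 + 2\right) \left(-1\right) = \left(-3\right) \left(-1\right) = 3$)
$B = -30082$ ($B = -33052 - \left(-33\right) 3 \cdot 30 = -33052 - \left(-99\right) 30 = -33052 - -2970 = -33052 + 2970 = -30082$)
$\frac{1}{B} = \frac{1}{-30082} = - \frac{1}{30082}$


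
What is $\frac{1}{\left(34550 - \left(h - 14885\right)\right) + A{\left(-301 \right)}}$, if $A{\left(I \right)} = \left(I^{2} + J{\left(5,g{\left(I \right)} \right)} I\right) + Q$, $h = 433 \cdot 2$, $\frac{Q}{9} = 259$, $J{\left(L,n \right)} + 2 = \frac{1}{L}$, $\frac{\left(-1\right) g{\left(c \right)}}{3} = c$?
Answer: $\frac{5}{710214} \approx 7.0401 \cdot 10^{-6}$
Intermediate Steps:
$g{\left(c \right)} = - 3 c$
$J{\left(L,n \right)} = -2 + \frac{1}{L}$
$Q = 2331$ ($Q = 9 \cdot 259 = 2331$)
$h = 866$
$A{\left(I \right)} = 2331 + I^{2} - \frac{9 I}{5}$ ($A{\left(I \right)} = \left(I^{2} + \left(-2 + \frac{1}{5}\right) I\right) + 2331 = \left(I^{2} - \frac{9 I}{5}\right) + 2331 = 2331 + I^{2} - \frac{9 I}{5}$)
$\frac{1}{\left(34550 - \left(h - 14885\right)\right) + A{\left(-301 \right)}} = \frac{1}{\left(34550 - \left(866 - 14885\right)\right) + \left(2331 + \left(-301\right)^{2} - - \frac{2709}{5}\right)} = \frac{1}{\left(34550 - \left(866 - 14885\right)\right) + \left(2331 + 90601 + \frac{2709}{5}\right)} = \frac{1}{\left(34550 - -14019\right) + \frac{467369}{5}} = \frac{1}{\left(34550 + 14019\right) + \frac{467369}{5}} = \frac{1}{48569 + \frac{467369}{5}} = \frac{1}{\frac{710214}{5}} = \frac{5}{710214}$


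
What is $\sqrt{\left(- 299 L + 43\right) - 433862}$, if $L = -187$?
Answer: $i \sqrt{377906} \approx 614.74 i$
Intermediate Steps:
$\sqrt{\left(- 299 L + 43\right) - 433862} = \sqrt{\left(\left(-299\right) \left(-187\right) + 43\right) - 433862} = \sqrt{\left(55913 + 43\right) - 433862} = \sqrt{55956 - 433862} = \sqrt{-377906} = i \sqrt{377906}$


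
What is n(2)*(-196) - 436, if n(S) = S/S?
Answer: -632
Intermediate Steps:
n(S) = 1
n(2)*(-196) - 436 = 1*(-196) - 436 = -196 - 436 = -632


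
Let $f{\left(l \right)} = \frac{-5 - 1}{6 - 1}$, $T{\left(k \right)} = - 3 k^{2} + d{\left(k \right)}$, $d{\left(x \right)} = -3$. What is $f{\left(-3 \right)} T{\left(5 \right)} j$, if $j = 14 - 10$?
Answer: $\frac{1872}{5} \approx 374.4$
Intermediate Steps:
$T{\left(k \right)} = -3 - 3 k^{2}$ ($T{\left(k \right)} = - 3 k^{2} - 3 = -3 - 3 k^{2}$)
$j = 4$ ($j = 14 - 10 = 4$)
$f{\left(l \right)} = - \frac{6}{5}$
$f{\left(-3 \right)} T{\left(5 \right)} j = - \frac{6 \left(-3 - 3 \cdot 5^{2}\right)}{5} \cdot 4 = - \frac{6 \left(-3 - 75\right)}{5} \cdot 4 = \left(- \frac{6}{5}\right) \left(-78\right) 4 = \frac{468}{5} \cdot 4 = \frac{1872}{5}$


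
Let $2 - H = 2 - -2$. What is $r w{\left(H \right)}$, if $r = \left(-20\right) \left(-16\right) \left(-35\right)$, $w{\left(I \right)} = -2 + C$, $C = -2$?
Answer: $44800$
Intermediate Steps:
$H = -2$ ($H = 2 - \left(2 - -2\right) = 2 - \left(2 + 2\right) = 2 - 4 = -2$)
$w{\left(I \right)} = -4$ ($w{\left(I \right)} = -2 - 2 = -4$)
$r = -11200$ ($r = 320 \left(-35\right) = -11200$)
$r w{\left(H \right)} = \left(-11200\right) \left(-4\right) = 44800$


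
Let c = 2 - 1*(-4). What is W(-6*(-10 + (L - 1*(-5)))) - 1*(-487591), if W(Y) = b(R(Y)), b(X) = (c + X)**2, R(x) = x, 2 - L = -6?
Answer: 487735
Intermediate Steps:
L = 8 (L = 2 - 1*(-6) = 2 + 6 = 8)
c = 6 (c = 2 + 4 = 6)
b(X) = (6 + X)**2
W(Y) = (6 + Y)**2
W(-6*(-10 + (L - 1*(-5)))) - 1*(-487591) = (6 - 6*(-10 + (8 - 1*(-5))))**2 - 1*(-487591) = (6 - 6*(-10 + (8 + 5)))**2 + 487591 = (6 - 6*(-10 + 13))**2 + 487591 = (6 - 6*3)**2 + 487591 = (6 - 18)**2 + 487591 = (-12)**2 + 487591 = 144 + 487591 = 487735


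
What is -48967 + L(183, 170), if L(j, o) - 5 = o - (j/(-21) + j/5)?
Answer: -1708696/35 ≈ -48820.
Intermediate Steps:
L(j, o) = 5 + o - 16*j/105 (L(j, o) = 5 + (o - (j/(-21) + j/5)) = 5 + (o - (j*(-1/21) + j*(⅕))) = 5 + (o - (-j/21 + j/5)) = 5 + (o - 16*j/105) = 5 + o - 16*j/105)
-48967 + L(183, 170) = -48967 + (5 + 170 - 16/105*183) = -48967 + (5 + 170 - 976/35) = -48967 + 5149/35 = -1708696/35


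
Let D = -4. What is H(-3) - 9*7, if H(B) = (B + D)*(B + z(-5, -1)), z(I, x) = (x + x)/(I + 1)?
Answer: -91/2 ≈ -45.500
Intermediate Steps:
z(I, x) = 2*x/(1 + I) (z(I, x) = (2*x)/(1 + I) = 2*x/(1 + I))
H(B) = (1/2 + B)*(-4 + B) (H(B) = (B - 4)*(B + 2*(-1)/(1 - 5)) = (-4 + B)*(B + 2*(-1)/(-4)) = (-4 + B)*(B + 2*(-1)*(-1/4)) = (-4 + B)*(B + 1/2) = (-4 + B)*(1/2 + B) = (1/2 + B)*(-4 + B))
H(-3) - 9*7 = (-2 + (-3)**2 - 7/2*(-3)) - 9*7 = (-2 + 9 + 21/2) - 63 = 35/2 - 63 = -91/2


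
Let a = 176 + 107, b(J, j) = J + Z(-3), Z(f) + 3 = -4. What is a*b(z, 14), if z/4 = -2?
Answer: -4245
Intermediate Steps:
z = -8 (z = 4*(-2) = -8)
Z(f) = -7 (Z(f) = -3 - 4 = -7)
b(J, j) = -7 + J (b(J, j) = J - 7 = -7 + J)
a = 283
a*b(z, 14) = 283*(-7 - 8) = 283*(-15) = -4245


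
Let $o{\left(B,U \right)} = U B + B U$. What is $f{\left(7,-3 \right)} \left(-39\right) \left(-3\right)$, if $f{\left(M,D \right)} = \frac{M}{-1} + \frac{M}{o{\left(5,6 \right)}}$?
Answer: $- \frac{16107}{20} \approx -805.35$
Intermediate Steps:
$o{\left(B,U \right)} = 2 B U$ ($o{\left(B,U \right)} = B U + B U = 2 B U$)
$f{\left(M,D \right)} = - \frac{59 M}{60}$ ($f{\left(M,D \right)} = \frac{M}{-1} + \frac{M}{2 \cdot 5 \cdot 6} = M \left(-1\right) + \frac{M}{60} = - M + M \frac{1}{60} = - M + \frac{M}{60} = - \frac{59 M}{60}$)
$f{\left(7,-3 \right)} \left(-39\right) \left(-3\right) = \left(- \frac{59}{60}\right) 7 \left(-39\right) \left(-3\right) = \left(- \frac{413}{60}\right) \left(-39\right) \left(-3\right) = \frac{5369}{20} \left(-3\right) = - \frac{16107}{20}$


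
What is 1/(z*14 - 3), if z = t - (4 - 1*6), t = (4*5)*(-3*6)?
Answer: -1/5015 ≈ -0.00019940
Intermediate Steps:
t = -360 (t = 20*(-18) = -360)
z = -358 (z = -360 - (4 - 1*6) = -360 - (4 - 6) = -360 - 1*(-2) = -360 + 2 = -358)
1/(z*14 - 3) = 1/(-358*14 - 3) = 1/(-5012 - 3) = 1/(-5015) = -1/5015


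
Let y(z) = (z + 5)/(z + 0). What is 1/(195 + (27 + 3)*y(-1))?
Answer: 1/75 ≈ 0.013333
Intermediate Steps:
y(z) = (5 + z)/z
1/(195 + (27 + 3)*y(-1)) = 1/(195 + (27 + 3)*((5 - 1)/(-1))) = 1/(195 + 30*(-1*4)) = 1/(195 + 30*(-4)) = 1/(195 - 120) = 1/75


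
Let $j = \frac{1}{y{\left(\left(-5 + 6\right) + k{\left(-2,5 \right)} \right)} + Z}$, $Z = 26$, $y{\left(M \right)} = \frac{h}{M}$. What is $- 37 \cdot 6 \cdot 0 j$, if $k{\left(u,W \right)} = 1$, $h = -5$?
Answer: $0$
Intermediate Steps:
$y{\left(M \right)} = - \frac{5}{M}$
$j = \frac{2}{47}$ ($j = \frac{1}{- \frac{5}{\left(-5 + 6\right) + 1} + 26} = \frac{1}{- \frac{5}{1 + 1} + 26} = \frac{1}{- \frac{5}{2} + 26} = \frac{1}{\frac{47}{2}} = \frac{2}{47} \approx 0.042553$)
$- 37 \cdot 6 \cdot 0 j = - 37 \cdot 6 \cdot 0 \cdot \frac{2}{47} = \left(-37\right) 0 \cdot \frac{2}{47} = 0 \cdot \frac{2}{47} = 0$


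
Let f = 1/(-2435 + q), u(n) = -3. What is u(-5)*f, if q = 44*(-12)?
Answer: 3/2963 ≈ 0.0010125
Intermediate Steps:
q = -528
f = -1/2963 (f = 1/(-2435 - 528) = 1/(-2963) = -1/2963 ≈ -0.00033750)
u(-5)*f = -3*(-1/2963) = 3/2963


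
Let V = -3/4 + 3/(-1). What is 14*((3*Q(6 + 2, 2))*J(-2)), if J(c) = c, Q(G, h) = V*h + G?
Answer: -42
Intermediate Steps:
V = -15/4 (V = -3*¼ + 3*(-1) = -¾ - 3 = -15/4 ≈ -3.7500)
Q(G, h) = G - 15*h/4 (Q(G, h) = -15*h/4 + G = G - 15*h/4)
14*((3*Q(6 + 2, 2))*J(-2)) = 14*((3*((6 + 2) - 15/4*2))*(-2)) = 14*((3*(8 - 15/2))*(-2)) = 14*((3*(½))*(-2)) = 14*((3/2)*(-2)) = 14*(-3) = -42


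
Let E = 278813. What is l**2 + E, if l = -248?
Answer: 340317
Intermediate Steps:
l**2 + E = (-248)**2 + 278813 = 61504 + 278813 = 340317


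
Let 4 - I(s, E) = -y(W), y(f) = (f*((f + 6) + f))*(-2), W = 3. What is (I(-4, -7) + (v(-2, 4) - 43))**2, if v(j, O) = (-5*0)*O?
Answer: 12321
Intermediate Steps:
v(j, O) = 0 (v(j, O) = 0*O = 0)
y(f) = -2*f*(6 + 2*f) (y(f) = (f*((6 + f) + f))*(-2) = (f*(6 + 2*f))*(-2) = -2*f*(6 + 2*f))
I(s, E) = -68 (I(s, E) = 4 - (-1)*(-4*3*(3 + 3)) = 4 - (-1)*(-4*3*6) = 4 - (-1)*(-72) = 4 - 1*72 = 4 - 72 = -68)
(I(-4, -7) + (v(-2, 4) - 43))**2 = (-68 + (0 - 43))**2 = (-68 - 43)**2 = (-111)**2 = 12321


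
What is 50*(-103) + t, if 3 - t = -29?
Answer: -5118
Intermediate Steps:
t = 32 (t = 3 - 1*(-29) = 3 + 29 = 32)
50*(-103) + t = 50*(-103) + 32 = -5150 + 32 = -5118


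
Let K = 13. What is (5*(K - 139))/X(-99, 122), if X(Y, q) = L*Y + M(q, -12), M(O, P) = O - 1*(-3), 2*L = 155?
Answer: 252/3019 ≈ 0.083471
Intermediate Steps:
L = 155/2 (L = (1/2)*155 = 155/2 ≈ 77.500)
M(O, P) = 3 + O (M(O, P) = O + 3 = 3 + O)
X(Y, q) = 3 + q + 155*Y/2 (X(Y, q) = 155*Y/2 + (3 + q) = 3 + q + 155*Y/2)
(5*(K - 139))/X(-99, 122) = (5*(13 - 139))/(3 + 122 + (155/2)*(-99)) = (5*(-126))/(3 + 122 - 15345/2) = -630/(-15095/2) = -630*(-2/15095) = 252/3019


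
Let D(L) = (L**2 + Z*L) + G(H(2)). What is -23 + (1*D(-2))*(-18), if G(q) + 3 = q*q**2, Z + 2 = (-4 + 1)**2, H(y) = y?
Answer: 67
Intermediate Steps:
Z = 7 (Z = -2 + (-4 + 1)**2 = -2 + (-3)**2 = -2 + 9 = 7)
G(q) = -3 + q**3 (G(q) = -3 + q*q**2 = -3 + q**3)
D(L) = 5 + L**2 + 7*L (D(L) = (L**2 + 7*L) + (-3 + 2**3) = (L**2 + 7*L) + (-3 + 8) = (L**2 + 7*L) + 5 = 5 + L**2 + 7*L)
-23 + (1*D(-2))*(-18) = -23 + (1*(5 + (-2)**2 + 7*(-2)))*(-18) = -23 + (1*(5 + 4 - 14))*(-18) = -23 + (1*(-5))*(-18) = -23 - 5*(-18) = -23 + 90 = 67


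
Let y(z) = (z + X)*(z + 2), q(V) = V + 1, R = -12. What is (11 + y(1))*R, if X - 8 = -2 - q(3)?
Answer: -240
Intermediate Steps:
q(V) = 1 + V
X = 2 (X = 8 + (-2 - (1 + 3)) = 8 + (-2 - 1*4) = 8 + (-2 - 4) = 8 - 6 = 2)
y(z) = (2 + z)² (y(z) = (z + 2)*(z + 2) = (2 + z)*(2 + z) = (2 + z)²)
(11 + y(1))*R = (11 + (4 + 1² + 4*1))*(-12) = (11 + (4 + 1 + 4))*(-12) = (11 + 9)*(-12) = 20*(-12) = -240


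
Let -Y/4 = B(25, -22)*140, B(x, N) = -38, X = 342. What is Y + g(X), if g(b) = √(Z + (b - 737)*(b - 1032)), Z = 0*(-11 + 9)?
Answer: 21280 + 5*√10902 ≈ 21802.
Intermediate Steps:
Z = 0 (Z = 0*(-2) = 0)
g(b) = √((-1032 + b)*(-737 + b)) (g(b) = √(0 + (b - 737)*(b - 1032)) = √(0 + (-737 + b)*(-1032 + b)) = √(0 + (-1032 + b)*(-737 + b)) = √((-1032 + b)*(-737 + b)))
Y = 21280 (Y = -(-152)*140 = -4*(-5320) = 21280)
Y + g(X) = 21280 + √(760584 + 342² - 1769*342) = 21280 + √(760584 + 116964 - 604998) = 21280 + √272550 = 21280 + 5*√10902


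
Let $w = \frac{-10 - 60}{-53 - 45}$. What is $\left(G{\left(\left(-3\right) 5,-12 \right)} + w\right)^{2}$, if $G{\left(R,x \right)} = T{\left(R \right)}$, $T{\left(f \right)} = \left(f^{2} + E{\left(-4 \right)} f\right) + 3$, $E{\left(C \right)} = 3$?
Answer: $\frac{1653796}{49} \approx 33751.0$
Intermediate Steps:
$T{\left(f \right)} = 3 + f^{2} + 3 f$ ($T{\left(f \right)} = \left(f^{2} + 3 f\right) + 3 = 3 + f^{2} + 3 f$)
$G{\left(R,x \right)} = 3 + R^{2} + 3 R$
$w = \frac{5}{7}$ ($w = - \frac{70}{-98} = \left(-70\right) \left(- \frac{1}{98}\right) = \frac{5}{7} \approx 0.71429$)
$\left(G{\left(\left(-3\right) 5,-12 \right)} + w\right)^{2} = \left(\left(3 + \left(\left(-3\right) 5\right)^{2} + 3 \left(\left(-3\right) 5\right)\right) + \frac{5}{7}\right)^{2} = \left(\left(3 + \left(-15\right)^{2} + 3 \left(-15\right)\right) + \frac{5}{7}\right)^{2} = \left(\left(3 + 225 - 45\right) + \frac{5}{7}\right)^{2} = \left(183 + \frac{5}{7}\right)^{2} = \left(\frac{1286}{7}\right)^{2} = \frac{1653796}{49}$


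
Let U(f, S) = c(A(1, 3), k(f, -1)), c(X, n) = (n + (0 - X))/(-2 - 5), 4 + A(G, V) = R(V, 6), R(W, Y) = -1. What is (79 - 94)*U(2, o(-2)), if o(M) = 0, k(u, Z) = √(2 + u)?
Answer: 15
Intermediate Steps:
A(G, V) = -5 (A(G, V) = -4 - 1 = -5)
c(X, n) = -n/7 + X/7 (c(X, n) = (n - X)/(-7) = (n - X)*(-⅐) = -n/7 + X/7)
U(f, S) = -5/7 - √(2 + f)/7 (U(f, S) = -√(2 + f)/7 + (⅐)*(-5) = -√(2 + f)/7 - 5/7 = -5/7 - √(2 + f)/7)
(79 - 94)*U(2, o(-2)) = (79 - 94)*(-5/7 - √(2 + 2)/7) = -15*(-5/7 - √4/7) = -15*(-5/7 - ⅐*2) = -15*(-5/7 - 2/7) = -15*(-1) = 15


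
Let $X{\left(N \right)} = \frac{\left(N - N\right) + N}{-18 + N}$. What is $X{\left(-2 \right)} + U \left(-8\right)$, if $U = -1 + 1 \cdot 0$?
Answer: $\frac{81}{10} \approx 8.1$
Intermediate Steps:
$U = -1$ ($U = -1 + 0 = -1$)
$X{\left(N \right)} = \frac{N}{-18 + N}$ ($X{\left(N \right)} = \frac{0 + N}{-18 + N} = \frac{N}{-18 + N}$)
$X{\left(-2 \right)} + U \left(-8\right) = - \frac{2}{-18 - 2} - -8 = - \frac{2}{-20} + 8 = \left(-2\right) \left(- \frac{1}{20}\right) + 8 = \frac{1}{10} + 8 = \frac{81}{10}$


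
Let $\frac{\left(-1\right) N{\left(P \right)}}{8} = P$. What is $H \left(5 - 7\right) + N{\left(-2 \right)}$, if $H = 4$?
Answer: $8$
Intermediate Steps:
$N{\left(P \right)} = - 8 P$
$H \left(5 - 7\right) + N{\left(-2 \right)} = 4 \left(5 - 7\right) - -16 = 4 \left(5 - 7\right) + 16 = 4 \left(-2\right) + 16 = -8 + 16 = 8$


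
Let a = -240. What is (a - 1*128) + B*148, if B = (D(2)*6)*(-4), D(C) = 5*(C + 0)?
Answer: -35888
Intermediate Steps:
D(C) = 5*C
B = -240 (B = ((5*2)*6)*(-4) = (10*6)*(-4) = 60*(-4) = -240)
(a - 1*128) + B*148 = (-240 - 1*128) - 240*148 = (-240 - 128) - 35520 = -368 - 35520 = -35888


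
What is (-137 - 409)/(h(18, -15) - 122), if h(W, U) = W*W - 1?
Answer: -182/67 ≈ -2.7164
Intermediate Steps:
h(W, U) = -1 + W**2 (h(W, U) = W**2 - 1 = -1 + W**2)
(-137 - 409)/(h(18, -15) - 122) = (-137 - 409)/((-1 + 18**2) - 122) = -546/((-1 + 324) - 122) = -546/(323 - 122) = -546/201 = -546*1/201 = -182/67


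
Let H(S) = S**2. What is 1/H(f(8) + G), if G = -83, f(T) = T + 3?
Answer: 1/5184 ≈ 0.00019290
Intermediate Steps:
f(T) = 3 + T
1/H(f(8) + G) = 1/(((3 + 8) - 83)**2) = 1/((11 - 83)**2) = 1/((-72)**2) = 1/5184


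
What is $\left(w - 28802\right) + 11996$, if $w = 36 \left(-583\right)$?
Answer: $-37794$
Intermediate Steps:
$w = -20988$
$\left(w - 28802\right) + 11996 = \left(-20988 - 28802\right) + 11996 = -49790 + 11996 = -37794$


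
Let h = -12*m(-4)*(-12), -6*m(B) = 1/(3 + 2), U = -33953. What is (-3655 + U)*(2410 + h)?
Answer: -452273808/5 ≈ -9.0455e+7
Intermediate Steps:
m(B) = -1/30 (m(B) = -1/(6*(3 + 2)) = -1/6/5 = -1/6*1/5 = -1/30)
h = -24/5 (h = -12*(-1/30)*(-12) = (2/5)*(-12) = -24/5 ≈ -4.8000)
(-3655 + U)*(2410 + h) = (-3655 - 33953)*(2410 - 24/5) = -37608*12026/5 = -452273808/5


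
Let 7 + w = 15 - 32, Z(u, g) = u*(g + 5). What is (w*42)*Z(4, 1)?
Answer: -24192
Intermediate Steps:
Z(u, g) = u*(5 + g)
w = -24 (w = -7 + (15 - 32) = -7 - 17 = -24)
(w*42)*Z(4, 1) = (-24*42)*(4*(5 + 1)) = -4032*6 = -1008*24 = -24192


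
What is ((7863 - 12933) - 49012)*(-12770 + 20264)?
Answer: -405290508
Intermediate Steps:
((7863 - 12933) - 49012)*(-12770 + 20264) = (-5070 - 49012)*7494 = -54082*7494 = -405290508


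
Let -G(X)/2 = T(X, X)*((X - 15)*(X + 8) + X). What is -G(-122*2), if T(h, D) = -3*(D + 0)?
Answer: 89128320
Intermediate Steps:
T(h, D) = -3*D
G(X) = 6*X*(X + (-15 + X)*(8 + X)) (G(X) = -2*(-3*X)*((X - 15)*(X + 8) + X) = -2*(-3*X)*((-15 + X)*(8 + X) + X) = -2*(-3*X)*(X + (-15 + X)*(8 + X)) = -(-6)*X*(X + (-15 + X)*(8 + X)) = 6*X*(X + (-15 + X)*(8 + X)))
-G(-122*2) = -6*(-122*2)*(-120 + (-122*2)**2 - (-732)*2) = -6*(-244)*(-120 + (-244)**2 - 6*(-244)) = -6*(-244)*(-120 + 59536 + 1464) = -6*(-244)*60880 = -1*(-89128320) = 89128320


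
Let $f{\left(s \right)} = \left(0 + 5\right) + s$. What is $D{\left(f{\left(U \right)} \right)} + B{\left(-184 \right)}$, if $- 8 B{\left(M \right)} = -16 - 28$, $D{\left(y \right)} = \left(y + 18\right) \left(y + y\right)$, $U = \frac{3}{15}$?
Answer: $\frac{12339}{50} \approx 246.78$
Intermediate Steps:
$U = \frac{1}{5}$ ($U = 3 \cdot \frac{1}{15} = \frac{1}{5} \approx 0.2$)
$f{\left(s \right)} = 5 + s$
$D{\left(y \right)} = 2 y \left(18 + y\right)$ ($D{\left(y \right)} = \left(18 + y\right) 2 y = 2 y \left(18 + y\right)$)
$B{\left(M \right)} = \frac{11}{2}$ ($B{\left(M \right)} = - \frac{-16 - 28}{8} = \left(- \frac{1}{8}\right) \left(-44\right) = \frac{11}{2}$)
$D{\left(f{\left(U \right)} \right)} + B{\left(-184 \right)} = 2 \left(5 + \frac{1}{5}\right) \left(18 + \left(5 + \frac{1}{5}\right)\right) + \frac{11}{2} = 2 \cdot \frac{26}{5} \left(18 + \frac{26}{5}\right) + \frac{11}{2} = 2 \cdot \frac{26}{5} \cdot \frac{116}{5} + \frac{11}{2} = \frac{6032}{25} + \frac{11}{2} = \frac{12339}{50}$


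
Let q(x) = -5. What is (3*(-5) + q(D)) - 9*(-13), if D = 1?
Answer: 97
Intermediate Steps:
(3*(-5) + q(D)) - 9*(-13) = (3*(-5) - 5) - 9*(-13) = (-15 - 5) + 117 = -20 + 117 = 97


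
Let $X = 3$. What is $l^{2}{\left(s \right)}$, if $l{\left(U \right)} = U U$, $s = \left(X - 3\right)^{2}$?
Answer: $0$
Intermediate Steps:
$s = 0$ ($s = \left(3 - 3\right)^{2} = 0^{2} = 0$)
$l{\left(U \right)} = U^{2}$
$l^{2}{\left(s \right)} = \left(0^{2}\right)^{2} = 0^{2} = 0$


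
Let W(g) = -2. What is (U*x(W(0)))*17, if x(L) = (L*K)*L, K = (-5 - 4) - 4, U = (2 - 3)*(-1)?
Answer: -884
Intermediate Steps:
U = 1 (U = -1*(-1) = 1)
K = -13 (K = -9 - 4 = -13)
x(L) = -13*L² (x(L) = (L*(-13))*L = (-13*L)*L = -13*L²)
(U*x(W(0)))*17 = (1*(-13*(-2)²))*17 = (1*(-13*4))*17 = (1*(-52))*17 = -52*17 = -884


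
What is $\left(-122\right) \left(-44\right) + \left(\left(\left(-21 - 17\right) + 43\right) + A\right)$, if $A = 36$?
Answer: $5409$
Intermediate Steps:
$\left(-122\right) \left(-44\right) + \left(\left(\left(-21 - 17\right) + 43\right) + A\right) = \left(-122\right) \left(-44\right) + \left(\left(\left(-21 - 17\right) + 43\right) + 36\right) = 5368 + \left(\left(\left(-21 - 17\right) + 43\right) + 36\right) = 5368 + \left(\left(-38 + 43\right) + 36\right) = 5368 + \left(5 + 36\right) = 5368 + 41 = 5409$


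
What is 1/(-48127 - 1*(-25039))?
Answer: -1/23088 ≈ -4.3313e-5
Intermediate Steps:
1/(-48127 - 1*(-25039)) = 1/(-48127 + 25039) = 1/(-23088) = -1/23088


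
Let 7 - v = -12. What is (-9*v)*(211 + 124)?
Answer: -57285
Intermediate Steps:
v = 19 (v = 7 - 1*(-12) = 7 + 12 = 19)
(-9*v)*(211 + 124) = (-9*19)*(211 + 124) = -171*335 = -57285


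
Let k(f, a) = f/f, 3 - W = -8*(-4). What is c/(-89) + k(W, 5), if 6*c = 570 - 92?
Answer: 28/267 ≈ 0.10487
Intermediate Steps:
W = -29 (W = 3 - (-8)*(-4) = 3 - 1*32 = 3 - 32 = -29)
c = 239/3 (c = (570 - 92)/6 = (1/6)*478 = 239/3 ≈ 79.667)
k(f, a) = 1
c/(-89) + k(W, 5) = (239/3)/(-89) + 1 = (239/3)*(-1/89) + 1 = -239/267 + 1 = 28/267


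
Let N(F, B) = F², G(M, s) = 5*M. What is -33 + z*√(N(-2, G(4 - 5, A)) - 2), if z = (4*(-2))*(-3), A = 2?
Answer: -33 + 24*√2 ≈ 0.94113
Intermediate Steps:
z = 24 (z = -8*(-3) = 24)
-33 + z*√(N(-2, G(4 - 5, A)) - 2) = -33 + 24*√((-2)² - 2) = -33 + 24*√(4 - 2) = -33 + 24*√2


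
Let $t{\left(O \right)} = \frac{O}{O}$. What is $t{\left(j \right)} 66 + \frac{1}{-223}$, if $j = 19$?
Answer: $\frac{14717}{223} \approx 65.995$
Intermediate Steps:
$t{\left(O \right)} = 1$
$t{\left(j \right)} 66 + \frac{1}{-223} = 1 \cdot 66 + \frac{1}{-223} = 66 - \frac{1}{223} = \frac{14717}{223}$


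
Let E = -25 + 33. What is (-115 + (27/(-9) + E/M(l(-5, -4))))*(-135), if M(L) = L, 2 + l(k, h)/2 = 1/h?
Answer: 16170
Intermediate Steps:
E = 8
l(k, h) = -4 + 2/h
(-115 + (27/(-9) + E/M(l(-5, -4))))*(-135) = (-115 + (27/(-9) + 8/(-4 + 2/(-4))))*(-135) = (-115 + (27*(-1/9) + 8/(-4 + 2*(-1/4))))*(-135) = (-115 + (-3 + 8/(-4 - 1/2)))*(-135) = (-115 + (-3 + 8/(-9/2)))*(-135) = (-115 + (-3 + 8*(-2/9)))*(-135) = (-115 + (-3 - 16/9))*(-135) = (-115 - 43/9)*(-135) = -1078/9*(-135) = 16170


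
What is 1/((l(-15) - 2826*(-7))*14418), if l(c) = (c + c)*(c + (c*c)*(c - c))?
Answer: 1/291704976 ≈ 3.4281e-9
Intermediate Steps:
l(c) = 2*c² (l(c) = (2*c)*(c + c²*0) = (2*c)*(c + 0) = (2*c)*c = 2*c²)
1/((l(-15) - 2826*(-7))*14418) = 1/((2*(-15)² - 2826*(-7))*14418) = (1/14418)/(2*225 + 19782) = (1/14418)/(450 + 19782) = (1/14418)/20232 = (1/20232)*(1/14418) = 1/291704976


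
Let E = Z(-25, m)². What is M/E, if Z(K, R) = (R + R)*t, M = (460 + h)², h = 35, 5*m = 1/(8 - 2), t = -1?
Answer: 55130625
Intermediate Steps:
m = 1/30 (m = 1/(5*(8 - 2)) = (⅕)/6 = (⅕)*(⅙) = 1/30 ≈ 0.033333)
M = 245025 (M = (460 + 35)² = 495² = 245025)
Z(K, R) = -2*R (Z(K, R) = (R + R)*(-1) = (2*R)*(-1) = -2*R)
E = 1/225 (E = (-2*1/30)² = (-1/15)² = 1/225 ≈ 0.0044444)
M/E = 245025/(1/225) = 245025*225 = 55130625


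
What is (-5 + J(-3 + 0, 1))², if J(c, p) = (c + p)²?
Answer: 1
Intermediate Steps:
(-5 + J(-3 + 0, 1))² = (-5 + ((-3 + 0) + 1)²)² = (-5 + (-3 + 1)²)² = (-5 + (-2)²)² = (-5 + 4)² = (-1)² = 1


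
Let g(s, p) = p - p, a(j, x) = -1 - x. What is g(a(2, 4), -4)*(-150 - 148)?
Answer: 0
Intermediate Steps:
g(s, p) = 0
g(a(2, 4), -4)*(-150 - 148) = 0*(-150 - 148) = 0*(-298) = 0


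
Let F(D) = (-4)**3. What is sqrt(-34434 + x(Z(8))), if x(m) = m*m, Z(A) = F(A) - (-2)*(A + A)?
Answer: I*sqrt(33410) ≈ 182.78*I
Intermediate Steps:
F(D) = -64
Z(A) = -64 + 4*A (Z(A) = -64 - (-2)*(A + A) = -64 - (-2)*2*A = -64 - (-4)*A = -64 + 4*A)
x(m) = m**2
sqrt(-34434 + x(Z(8))) = sqrt(-34434 + (-64 + 4*8)**2) = sqrt(-34434 + (-64 + 32)**2) = sqrt(-34434 + (-32)**2) = sqrt(-34434 + 1024) = sqrt(-33410) = I*sqrt(33410)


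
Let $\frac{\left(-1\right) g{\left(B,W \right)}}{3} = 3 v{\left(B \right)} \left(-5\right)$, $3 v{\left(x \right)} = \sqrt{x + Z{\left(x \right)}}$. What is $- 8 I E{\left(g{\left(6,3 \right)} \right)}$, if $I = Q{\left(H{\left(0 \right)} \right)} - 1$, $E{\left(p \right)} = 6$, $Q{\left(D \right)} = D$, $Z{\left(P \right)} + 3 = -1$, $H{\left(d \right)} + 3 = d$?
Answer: $192$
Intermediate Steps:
$H{\left(d \right)} = -3 + d$
$Z{\left(P \right)} = -4$ ($Z{\left(P \right)} = -3 - 1 = -4$)
$v{\left(x \right)} = \frac{\sqrt{-4 + x}}{3}$ ($v{\left(x \right)} = \frac{\sqrt{x - 4}}{3} = \frac{\sqrt{-4 + x}}{3}$)
$g{\left(B,W \right)} = 15 \sqrt{-4 + B}$ ($g{\left(B,W \right)} = - 3 \cdot 3 \frac{\sqrt{-4 + B}}{3} \left(-5\right) = - 3 \sqrt{-4 + B} \left(-5\right) = - 3 \left(- 5 \sqrt{-4 + B}\right) = 15 \sqrt{-4 + B}$)
$I = -4$ ($I = \left(-3 + 0\right) - 1 = -3 - 1 = -4$)
$- 8 I E{\left(g{\left(6,3 \right)} \right)} = \left(-8\right) \left(-4\right) 6 = 32 \cdot 6 = 192$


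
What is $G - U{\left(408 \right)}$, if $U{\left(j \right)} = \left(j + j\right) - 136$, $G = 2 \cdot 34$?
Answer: $-612$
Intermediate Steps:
$G = 68$
$U{\left(j \right)} = -136 + 2 j$ ($U{\left(j \right)} = 2 j - 136 = -136 + 2 j$)
$G - U{\left(408 \right)} = 68 - \left(-136 + 2 \cdot 408\right) = 68 - \left(-136 + 816\right) = 68 - 680 = -612$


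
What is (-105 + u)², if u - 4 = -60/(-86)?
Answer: 18601969/1849 ≈ 10061.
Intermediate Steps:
u = 202/43 (u = 4 - 60/(-86) = 4 - 60*(-1/86) = 4 + 30/43 = 202/43 ≈ 4.6977)
(-105 + u)² = (-105 + 202/43)² = (-4313/43)² = 18601969/1849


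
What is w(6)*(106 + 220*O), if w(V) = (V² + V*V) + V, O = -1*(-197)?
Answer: 3388788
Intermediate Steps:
O = 197
w(V) = V + 2*V² (w(V) = (V² + V²) + V = 2*V² + V = V + 2*V²)
w(6)*(106 + 220*O) = (6*(1 + 2*6))*(106 + 220*197) = (6*(1 + 12))*(106 + 43340) = (6*13)*43446 = 78*43446 = 3388788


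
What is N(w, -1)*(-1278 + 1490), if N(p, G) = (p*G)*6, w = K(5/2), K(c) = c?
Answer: -3180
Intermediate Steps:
w = 5/2 ≈ 2.5000
N(p, G) = 6*G*p (N(p, G) = (G*p)*6 = 6*G*p)
N(w, -1)*(-1278 + 1490) = (6*(-1)*(5/2))*(-1278 + 1490) = -15*212 = -3180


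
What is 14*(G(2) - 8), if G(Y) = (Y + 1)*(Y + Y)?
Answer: 56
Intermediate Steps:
G(Y) = 2*Y*(1 + Y) (G(Y) = (1 + Y)*(2*Y) = 2*Y*(1 + Y))
14*(G(2) - 8) = 14*(2*2*(1 + 2) - 8) = 14*(2*2*3 - 8) = 14*(12 - 8) = 14*4 = 56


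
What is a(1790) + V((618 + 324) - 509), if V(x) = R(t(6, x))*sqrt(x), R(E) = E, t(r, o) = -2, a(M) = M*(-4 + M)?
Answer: 3196940 - 2*sqrt(433) ≈ 3.1969e+6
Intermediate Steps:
V(x) = -2*sqrt(x)
a(1790) + V((618 + 324) - 509) = 1790*(-4 + 1790) - 2*sqrt((618 + 324) - 509) = 1790*1786 - 2*sqrt(942 - 509) = 3196940 - 2*sqrt(433)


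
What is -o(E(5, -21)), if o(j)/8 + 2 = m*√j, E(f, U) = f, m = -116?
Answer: 16 + 928*√5 ≈ 2091.1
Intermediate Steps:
o(j) = -16 - 928*√j (o(j) = -16 + 8*(-116*√j) = -16 - 928*√j)
-o(E(5, -21)) = -(-16 - 928*√5) = 16 + 928*√5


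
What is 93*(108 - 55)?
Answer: 4929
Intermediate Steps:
93*(108 - 55) = 93*53 = 4929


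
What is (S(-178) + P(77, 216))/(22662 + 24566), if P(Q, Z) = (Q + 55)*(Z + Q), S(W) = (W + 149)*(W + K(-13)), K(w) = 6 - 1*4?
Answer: 10945/11807 ≈ 0.92699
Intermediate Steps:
K(w) = 2 (K(w) = 6 - 4 = 2)
S(W) = (2 + W)*(149 + W) (S(W) = (W + 149)*(W + 2) = (149 + W)*(2 + W) = (2 + W)*(149 + W))
P(Q, Z) = (55 + Q)*(Q + Z)
(S(-178) + P(77, 216))/(22662 + 24566) = ((298 + (-178)² + 151*(-178)) + (77² + 55*77 + 55*216 + 77*216))/(22662 + 24566) = ((298 + 31684 - 26878) + (5929 + 4235 + 11880 + 16632))/47228 = (5104 + 38676)*(1/47228) = 43780*(1/47228) = 10945/11807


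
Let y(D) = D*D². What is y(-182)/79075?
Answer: -6028568/79075 ≈ -76.239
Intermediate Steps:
y(D) = D³
y(-182)/79075 = (-182)³/79075 = -6028568*1/79075 = -6028568/79075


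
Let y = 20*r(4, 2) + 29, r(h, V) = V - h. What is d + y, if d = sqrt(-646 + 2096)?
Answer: -11 + 5*sqrt(58) ≈ 27.079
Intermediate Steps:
d = 5*sqrt(58) (d = sqrt(1450) = 5*sqrt(58) ≈ 38.079)
y = -11 (y = 20*(2 - 1*4) + 29 = 20*(2 - 4) + 29 = 20*(-2) + 29 = -40 + 29 = -11)
d + y = 5*sqrt(58) - 11 = -11 + 5*sqrt(58)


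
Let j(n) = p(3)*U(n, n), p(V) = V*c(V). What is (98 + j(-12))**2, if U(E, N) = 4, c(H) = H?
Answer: 17956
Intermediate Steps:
p(V) = V**2 (p(V) = V*V = V**2)
j(n) = 36 (j(n) = 3**2*4 = 9*4 = 36)
(98 + j(-12))**2 = (98 + 36)**2 = 134**2 = 17956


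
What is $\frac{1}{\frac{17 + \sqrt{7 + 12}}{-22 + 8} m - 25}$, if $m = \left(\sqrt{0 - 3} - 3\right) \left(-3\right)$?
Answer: $- \frac{14}{350 + 3 \left(3 - i \sqrt{3}\right) \left(17 + \sqrt{19}\right)} \approx -0.024781 - 0.0050722 i$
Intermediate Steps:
$m = 9 - 3 i \sqrt{3}$ ($m = \left(\sqrt{-3} - 3\right) \left(-3\right) = \left(i \sqrt{3} - 3\right) \left(-3\right) = \left(-3 + i \sqrt{3}\right) \left(-3\right) = 9 - 3 i \sqrt{3} \approx 9.0 - 5.1962 i$)
$\frac{1}{\frac{17 + \sqrt{7 + 12}}{-22 + 8} m - 25} = \frac{1}{\frac{17 + \sqrt{7 + 12}}{-22 + 8} \left(9 - 3 i \sqrt{3}\right) - 25} = \frac{1}{\frac{17 + \sqrt{19}}{-14} \left(9 - 3 i \sqrt{3}\right) - 25} = \frac{1}{\left(17 + \sqrt{19}\right) \left(- \frac{1}{14}\right) \left(9 - 3 i \sqrt{3}\right) - 25} = \frac{1}{\left(- \frac{17}{14} - \frac{\sqrt{19}}{14}\right) \left(9 - 3 i \sqrt{3}\right) - 25} = \frac{1}{\left(9 - 3 i \sqrt{3}\right) \left(- \frac{17}{14} - \frac{\sqrt{19}}{14}\right) - 25} = \frac{1}{-25 + \left(9 - 3 i \sqrt{3}\right) \left(- \frac{17}{14} - \frac{\sqrt{19}}{14}\right)}$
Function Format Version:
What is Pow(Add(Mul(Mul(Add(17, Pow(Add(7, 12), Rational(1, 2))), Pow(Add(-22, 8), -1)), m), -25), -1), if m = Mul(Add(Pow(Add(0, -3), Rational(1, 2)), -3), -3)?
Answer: Mul(-14, Pow(Add(350, Mul(3, Add(3, Mul(-1, I, Pow(3, Rational(1, 2)))), Add(17, Pow(19, Rational(1, 2))))), -1)) ≈ Add(-0.024781, Mul(-0.0050722, I))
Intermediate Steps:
m = Add(9, Mul(-3, I, Pow(3, Rational(1, 2)))) (m = Mul(Add(Pow(-3, Rational(1, 2)), -3), -3) = Mul(Add(Mul(I, Pow(3, Rational(1, 2))), -3), -3) = Mul(Add(-3, Mul(I, Pow(3, Rational(1, 2)))), -3) = Add(9, Mul(-3, I, Pow(3, Rational(1, 2)))) ≈ Add(9.0000, Mul(-5.1962, I)))
Pow(Add(Mul(Mul(Add(17, Pow(Add(7, 12), Rational(1, 2))), Pow(Add(-22, 8), -1)), m), -25), -1) = Pow(Add(Mul(Mul(Add(17, Pow(Add(7, 12), Rational(1, 2))), Pow(Add(-22, 8), -1)), Add(9, Mul(-3, I, Pow(3, Rational(1, 2))))), -25), -1) = Pow(Add(Mul(Mul(Add(17, Pow(19, Rational(1, 2))), Pow(-14, -1)), Add(9, Mul(-3, I, Pow(3, Rational(1, 2))))), -25), -1) = Pow(Add(Mul(Mul(Add(17, Pow(19, Rational(1, 2))), Rational(-1, 14)), Add(9, Mul(-3, I, Pow(3, Rational(1, 2))))), -25), -1) = Pow(Add(Mul(Add(Rational(-17, 14), Mul(Rational(-1, 14), Pow(19, Rational(1, 2)))), Add(9, Mul(-3, I, Pow(3, Rational(1, 2))))), -25), -1) = Pow(Add(Mul(Add(9, Mul(-3, I, Pow(3, Rational(1, 2)))), Add(Rational(-17, 14), Mul(Rational(-1, 14), Pow(19, Rational(1, 2))))), -25), -1) = Pow(Add(-25, Mul(Add(9, Mul(-3, I, Pow(3, Rational(1, 2)))), Add(Rational(-17, 14), Mul(Rational(-1, 14), Pow(19, Rational(1, 2)))))), -1)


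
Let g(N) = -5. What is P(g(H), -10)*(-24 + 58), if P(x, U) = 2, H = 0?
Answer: 68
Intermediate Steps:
P(g(H), -10)*(-24 + 58) = 2*(-24 + 58) = 2*34 = 68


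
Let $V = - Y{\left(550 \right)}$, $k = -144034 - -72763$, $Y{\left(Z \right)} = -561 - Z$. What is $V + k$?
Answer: $-70160$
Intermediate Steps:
$k = -71271$ ($k = -144034 + 72763 = -71271$)
$V = 1111$ ($V = - (-561 - 550) = \left(-1\right) \left(-1111\right) = 1111$)
$V + k = 1111 - 71271 = -70160$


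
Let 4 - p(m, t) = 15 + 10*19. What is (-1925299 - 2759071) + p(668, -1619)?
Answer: -4684571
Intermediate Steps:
p(m, t) = -201 (p(m, t) = 4 - (15 + 10*19) = 4 - (15 + 190) = 4 - 1*205 = 4 - 205 = -201)
(-1925299 - 2759071) + p(668, -1619) = (-1925299 - 2759071) - 201 = -4684370 - 201 = -4684571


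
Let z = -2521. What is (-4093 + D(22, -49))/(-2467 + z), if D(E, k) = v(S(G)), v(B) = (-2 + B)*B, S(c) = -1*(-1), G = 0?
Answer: 2047/2494 ≈ 0.82077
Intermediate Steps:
S(c) = 1
v(B) = B*(-2 + B)
D(E, k) = -1 (D(E, k) = 1*(-2 + 1) = 1*(-1) = -1)
(-4093 + D(22, -49))/(-2467 + z) = (-4093 - 1)/(-2467 - 2521) = -4094/(-4988) = -4094*(-1/4988) = 2047/2494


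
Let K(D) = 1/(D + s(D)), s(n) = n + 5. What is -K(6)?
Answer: -1/17 ≈ -0.058824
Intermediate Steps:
s(n) = 5 + n
K(D) = 1/(5 + 2*D) (K(D) = 1/(D + (5 + D)) = 1/(5 + 2*D))
-K(6) = -1/(5 + 2*6) = -1/(5 + 12) = -1/17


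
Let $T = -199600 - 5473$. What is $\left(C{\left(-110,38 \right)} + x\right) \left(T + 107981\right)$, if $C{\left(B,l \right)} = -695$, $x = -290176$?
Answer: $28241247132$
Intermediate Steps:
$T = -205073$
$\left(C{\left(-110,38 \right)} + x\right) \left(T + 107981\right) = \left(-695 - 290176\right) \left(-205073 + 107981\right) = \left(-290871\right) \left(-97092\right) = 28241247132$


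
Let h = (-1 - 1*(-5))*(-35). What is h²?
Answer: 19600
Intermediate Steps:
h = -140 (h = (-1 + 5)*(-35) = 4*(-35) = -140)
h² = (-140)² = 19600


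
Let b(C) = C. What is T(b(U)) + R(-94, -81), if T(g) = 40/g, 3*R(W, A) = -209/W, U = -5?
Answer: -2047/282 ≈ -7.2589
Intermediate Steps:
R(W, A) = -209/(3*W) (R(W, A) = (-209/W)/3 = -209/(3*W))
T(b(U)) + R(-94, -81) = 40/(-5) - 209/3/(-94) = 40*(-1/5) - 209/3*(-1/94) = -8 + 209/282 = -2047/282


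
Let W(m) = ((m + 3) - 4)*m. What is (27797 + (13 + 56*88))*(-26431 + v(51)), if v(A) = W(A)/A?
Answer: -863661178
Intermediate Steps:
W(m) = m*(-1 + m) (W(m) = ((3 + m) - 4)*m = (-1 + m)*m = m*(-1 + m))
v(A) = -1 + A (v(A) = (A*(-1 + A))/A = -1 + A)
(27797 + (13 + 56*88))*(-26431 + v(51)) = (27797 + (13 + 56*88))*(-26431 + (-1 + 51)) = (27797 + (13 + 4928))*(-26431 + 50) = (27797 + 4941)*(-26381) = 32738*(-26381) = -863661178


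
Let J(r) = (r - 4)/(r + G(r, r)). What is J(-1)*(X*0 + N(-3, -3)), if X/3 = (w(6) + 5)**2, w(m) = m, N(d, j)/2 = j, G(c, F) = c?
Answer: -15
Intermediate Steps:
N(d, j) = 2*j
J(r) = (-4 + r)/(2*r) (J(r) = (r - 4)/(r + r) = (-4 + r)/((2*r)) = (-4 + r)*(1/(2*r)) = (-4 + r)/(2*r))
X = 363 (X = 3*(6 + 5)**2 = 3*11**2 = 3*121 = 363)
J(-1)*(X*0 + N(-3, -3)) = ((1/2)*(-4 - 1)/(-1))*(363*0 + 2*(-3)) = ((1/2)*(-1)*(-5))*(0 - 6) = (5/2)*(-6) = -15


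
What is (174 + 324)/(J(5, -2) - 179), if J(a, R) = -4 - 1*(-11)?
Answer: -249/86 ≈ -2.8953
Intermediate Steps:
J(a, R) = 7 (J(a, R) = -4 + 11 = 7)
(174 + 324)/(J(5, -2) - 179) = (174 + 324)/(7 - 179) = 498/(-172) = 498*(-1/172) = -249/86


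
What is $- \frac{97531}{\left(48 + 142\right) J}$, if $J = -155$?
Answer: $\frac{97531}{29450} \approx 3.3117$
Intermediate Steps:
$- \frac{97531}{\left(48 + 142\right) J} = - \frac{97531}{\left(48 + 142\right) \left(-155\right)} = - \frac{97531}{190 \left(-155\right)} = - \frac{97531}{-29450} = \left(-97531\right) \left(- \frac{1}{29450}\right) = \frac{97531}{29450}$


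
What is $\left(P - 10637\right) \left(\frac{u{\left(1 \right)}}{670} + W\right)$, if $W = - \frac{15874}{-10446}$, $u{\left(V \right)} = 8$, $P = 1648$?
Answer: $- \frac{24088605343}{1749705} \approx -13767.0$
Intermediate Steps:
$W = \frac{7937}{5223}$ ($W = \left(-15874\right) \left(- \frac{1}{10446}\right) = \frac{7937}{5223} \approx 1.5196$)
$\left(P - 10637\right) \left(\frac{u{\left(1 \right)}}{670} + W\right) = \left(1648 - 10637\right) \left(\frac{8}{670} + \frac{7937}{5223}\right) = - 8989 \left(8 \cdot \frac{1}{670} + \frac{7937}{5223}\right) = - 8989 \left(\frac{4}{335} + \frac{7937}{5223}\right) = \left(-8989\right) \frac{2679787}{1749705} = - \frac{24088605343}{1749705}$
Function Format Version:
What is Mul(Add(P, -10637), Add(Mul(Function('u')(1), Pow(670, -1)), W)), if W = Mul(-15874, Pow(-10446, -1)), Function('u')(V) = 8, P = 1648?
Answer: Rational(-24088605343, 1749705) ≈ -13767.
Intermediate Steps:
W = Rational(7937, 5223) (W = Mul(-15874, Rational(-1, 10446)) = Rational(7937, 5223) ≈ 1.5196)
Mul(Add(P, -10637), Add(Mul(Function('u')(1), Pow(670, -1)), W)) = Mul(Add(1648, -10637), Add(Mul(8, Pow(670, -1)), Rational(7937, 5223))) = Mul(-8989, Add(Mul(8, Rational(1, 670)), Rational(7937, 5223))) = Mul(-8989, Add(Rational(4, 335), Rational(7937, 5223))) = Mul(-8989, Rational(2679787, 1749705)) = Rational(-24088605343, 1749705)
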